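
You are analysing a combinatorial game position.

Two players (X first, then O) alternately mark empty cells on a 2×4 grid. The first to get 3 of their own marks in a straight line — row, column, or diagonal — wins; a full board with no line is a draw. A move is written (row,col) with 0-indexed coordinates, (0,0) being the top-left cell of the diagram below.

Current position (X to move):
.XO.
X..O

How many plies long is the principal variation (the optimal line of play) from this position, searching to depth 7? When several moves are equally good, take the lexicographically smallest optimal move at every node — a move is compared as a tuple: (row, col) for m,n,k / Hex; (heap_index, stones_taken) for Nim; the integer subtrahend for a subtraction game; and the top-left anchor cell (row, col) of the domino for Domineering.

[.XO./X..O] X move#1: (0,0):+0/XXO./X..O*, (0,3):+0/.XOX/X..O, (1,1):+0/.XO./XX.O, (1,2):+0/.XO./X.XO
[XXO./X..O] O move#2: (0,3):+0/XXOO/X..O*, (1,1):+0/XXO./XO.O, (1,2):+0/XXO./X.OO
[XXOO/X..O] X move#3: (1,1):+0/XXOO/XX.O*, (1,2):+0/XXOO/X.XO
[XXOO/XX.O] O move#4: (1,2):+0/XXOO/XXOO*
[XXOO/XXOO] end (terminal +0, X#5); searched .XO./X..O to 7

PV length from [.XO./X..O]: 4 plies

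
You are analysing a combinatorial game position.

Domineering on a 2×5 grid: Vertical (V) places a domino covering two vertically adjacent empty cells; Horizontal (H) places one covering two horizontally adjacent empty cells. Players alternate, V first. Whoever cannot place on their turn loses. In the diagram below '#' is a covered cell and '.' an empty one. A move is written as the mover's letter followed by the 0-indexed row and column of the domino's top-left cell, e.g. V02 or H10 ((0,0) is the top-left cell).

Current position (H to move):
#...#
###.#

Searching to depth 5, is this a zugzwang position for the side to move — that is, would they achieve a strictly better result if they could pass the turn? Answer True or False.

ply 1, H at #...#/###.# | H01=-1→###.#/###.#; H02=+1→#.###/###.#*
ply 2: #.###/###.# is terminal -1 (V); from #...#/###.# depth 5
if H skipped the turn, V would face:
~ ply 1, V at #...#/###.# | V03=-1→#..##/#####*
~ ply 2, H at #..##/##### | H01=+1→#####/#####*
~ ply 3: #####/##### is terminal -1 (V); from #...#/###.# depth 5
compare (H): move=+1 vs pass=+1

zugzwang(#...#/###.#, H) = False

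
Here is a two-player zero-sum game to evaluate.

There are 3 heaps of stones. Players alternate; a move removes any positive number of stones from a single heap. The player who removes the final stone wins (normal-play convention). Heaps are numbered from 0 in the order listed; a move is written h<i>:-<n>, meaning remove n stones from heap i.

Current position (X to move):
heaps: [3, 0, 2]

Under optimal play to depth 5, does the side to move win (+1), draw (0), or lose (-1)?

p1 X@[(3,0,2)]: h0:-1[(2,0,2)]+1* h0:-2[(1,0,2)]-1 h0:-3[(0,0,2)]-1 h2:-1[(3,0,1)]-1 h2:-2[(3,0,0)]-1
p2 O@[(2,0,2)]: h0:-1[(1,0,2)]-1* h0:-2[(0,0,2)]-1 h2:-1[(2,0,1)]-1 h2:-2[(2,0,0)]-1
p3 X@[(1,0,2)]: h0:-1[(0,0,2)]-1 h2:-1[(1,0,1)]+1* h2:-2[(1,0,0)]-1
p4 O@[(1,0,1)]: h0:-1[(0,0,1)]-1* h2:-1[(1,0,0)]-1
p5 X@[(0,0,1)]: h2:-1[(0,0,0)]+1*
p6 O@[(0,0,0)] terminal -1; root [(3,0,2)] d5

value((3,0,2), X) = +1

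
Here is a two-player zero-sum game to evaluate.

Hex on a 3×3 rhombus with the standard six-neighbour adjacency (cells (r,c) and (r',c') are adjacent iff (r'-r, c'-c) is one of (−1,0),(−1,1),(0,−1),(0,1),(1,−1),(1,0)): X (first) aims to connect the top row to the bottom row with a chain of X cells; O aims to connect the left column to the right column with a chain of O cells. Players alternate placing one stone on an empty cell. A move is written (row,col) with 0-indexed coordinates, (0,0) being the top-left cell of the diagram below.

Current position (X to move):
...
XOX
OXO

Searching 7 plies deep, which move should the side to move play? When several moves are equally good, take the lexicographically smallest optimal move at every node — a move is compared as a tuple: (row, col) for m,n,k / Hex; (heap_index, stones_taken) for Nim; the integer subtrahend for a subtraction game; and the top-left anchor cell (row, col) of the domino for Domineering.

X's best at [.../XOX/OXO]: (0,2)

p1 X@[.../XOX/OXO]: (0,0)[X../XOX/OXO]-1 (0,1)[.X./XOX/OXO]-1 (0,2)[..X/XOX/OXO]+1*
p2 O@[..X/XOX/OXO] terminal -1; root [.../XOX/OXO] d7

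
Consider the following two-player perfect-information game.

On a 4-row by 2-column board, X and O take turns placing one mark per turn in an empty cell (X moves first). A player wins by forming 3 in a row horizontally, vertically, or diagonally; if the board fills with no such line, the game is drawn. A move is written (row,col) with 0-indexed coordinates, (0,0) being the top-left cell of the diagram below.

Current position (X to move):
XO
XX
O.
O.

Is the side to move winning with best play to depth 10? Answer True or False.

X winning at [XO/XX/O./O.]: False

ply 1, X at XO/XX/O./O. | (2,1)=+0→XO/XX/OX/O.*; (3,1)=+0→XO/XX/O./OX
ply 2, O at XO/XX/OX/O. | (3,1)=+0→XO/XX/OX/OO*
ply 3: XO/XX/OX/OO is terminal +0 (X); from XO/XX/O./O. depth 10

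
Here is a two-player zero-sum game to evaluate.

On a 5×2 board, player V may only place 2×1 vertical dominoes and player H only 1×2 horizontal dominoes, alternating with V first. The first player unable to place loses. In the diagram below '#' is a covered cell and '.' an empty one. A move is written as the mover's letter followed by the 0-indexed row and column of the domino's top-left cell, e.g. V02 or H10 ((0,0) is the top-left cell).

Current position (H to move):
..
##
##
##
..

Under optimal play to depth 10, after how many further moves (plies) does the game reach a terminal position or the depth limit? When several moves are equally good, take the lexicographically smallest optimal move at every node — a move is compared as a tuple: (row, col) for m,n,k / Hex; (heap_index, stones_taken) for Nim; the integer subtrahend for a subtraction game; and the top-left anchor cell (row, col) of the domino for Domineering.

PV length from [../##/##/##/..]: 1 ply

p1 H@[../##/##/##/..]: H00[##/##/##/##/..]+1* H40[../##/##/##/##]+1
p2 V@[##/##/##/##/..] terminal -1; root [../##/##/##/..] d10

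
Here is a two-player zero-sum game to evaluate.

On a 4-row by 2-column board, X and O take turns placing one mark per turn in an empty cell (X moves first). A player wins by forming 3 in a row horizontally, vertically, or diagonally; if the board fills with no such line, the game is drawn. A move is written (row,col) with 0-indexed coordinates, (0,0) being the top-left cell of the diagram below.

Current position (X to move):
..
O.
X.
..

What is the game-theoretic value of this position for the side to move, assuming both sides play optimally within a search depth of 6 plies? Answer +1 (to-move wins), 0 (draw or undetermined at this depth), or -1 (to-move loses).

p1 X@[../O./X./..]: (0,0)[X./O./X./..]+0* (0,1)[.X/O./X./..]+0 (1,1)[../OX/X./..]+0 (2,1)[../O./XX/..]+0 (3,0)[../O./X./X.]+0 (3,1)[../O./X./.X]+0
p2 O@[X./O./X./..]: (0,1)[XO/O./X./..]+0* (1,1)[X./OO/X./..]+0 (2,1)[X./O./XO/..]+0 (3,0)[X./O./X./O.]+0 (3,1)[X./O./X./.O]+0
p3 X@[XO/O./X./..]: (1,1)[XO/OX/X./..]+0* (2,1)[XO/O./XX/..]+0 (3,0)[XO/O./X./X.]+0 (3,1)[XO/O./X./.X]+0
p4 O@[XO/OX/X./..]: (2,1)[XO/OX/XO/..]+0* (3,0)[XO/OX/X./O.]+0 (3,1)[XO/OX/X./.O]+0
p5 X@[XO/OX/XO/..]: (3,0)[XO/OX/XO/X.]+0* (3,1)[XO/OX/XO/.X]+0
p6 O@[XO/OX/XO/X.]: (3,1)[XO/OX/XO/XO]+0*
p7 X@[XO/OX/XO/XO] terminal +0; root [../O./X./..] d6

value(../O./X./.., X) = 0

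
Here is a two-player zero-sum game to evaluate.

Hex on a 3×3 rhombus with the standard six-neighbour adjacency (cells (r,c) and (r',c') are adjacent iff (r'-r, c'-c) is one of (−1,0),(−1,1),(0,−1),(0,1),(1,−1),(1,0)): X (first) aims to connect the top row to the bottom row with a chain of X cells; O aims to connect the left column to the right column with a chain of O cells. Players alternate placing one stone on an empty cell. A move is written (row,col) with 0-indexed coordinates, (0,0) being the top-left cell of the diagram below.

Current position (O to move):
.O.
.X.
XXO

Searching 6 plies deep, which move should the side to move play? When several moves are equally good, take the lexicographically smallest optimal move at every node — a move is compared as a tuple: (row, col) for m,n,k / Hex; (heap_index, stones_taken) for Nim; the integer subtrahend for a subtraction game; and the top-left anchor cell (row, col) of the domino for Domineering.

[.O./.X./XXO] O move#1: (0,0):-1/OO./.X./XXO, (0,2):+1/.OO/.X./XXO*, (1,0):-1/.O./OX./XXO, (1,2):-1/.O./.XO/XXO
[.OO/.X./XXO] X move#2: (0,0):-1/XOO/.X./XXO*, (1,0):-1/.OO/XX./XXO, (1,2):-1/.OO/.XX/XXO
[XOO/.X./XXO] O move#3: (1,0):+1/XOO/OX./XXO*, (1,2):-1/XOO/.XO/XXO
[XOO/OX./XXO] end (terminal -1, X#4); searched .O./.X./XXO to 6

O's best at [.O./.X./XXO]: (0,2)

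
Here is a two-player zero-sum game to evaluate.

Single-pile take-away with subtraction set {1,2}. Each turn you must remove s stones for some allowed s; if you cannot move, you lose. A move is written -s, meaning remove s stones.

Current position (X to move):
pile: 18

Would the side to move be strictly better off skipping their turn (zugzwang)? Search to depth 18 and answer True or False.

ply 1, X at 18 | -1=-1→17*; -2=-1→16
ply 2, O at 17 | -1=-1→16; -2=+1→15*
ply 3, X at 15 | -1=-1→14*; -2=-1→13
ply 4, O at 14 | -1=-1→13; -2=+1→12*
ply 5, X at 12 | -1=-1→11*; -2=-1→10
ply 6, O at 11 | -1=-1→10; -2=+1→9*
ply 7, X at 9 | -1=-1→8*; -2=-1→7
ply 8, O at 8 | -1=-1→7; -2=+1→6*
ply 9, X at 6 | -1=-1→5*; -2=-1→4
ply 10, O at 5 | -1=-1→4; -2=+1→3*
ply 11, X at 3 | -1=-1→2*; -2=-1→1
ply 12, O at 2 | -1=-1→1; -2=+1→0*
ply 13: 0 is terminal -1 (X); from 18 depth 18
suppose X passes — search the same position with O to move:
pass> ply 1, O at 18 | -1=-1→17*; -2=-1→16
pass> ply 2, X at 17 | -1=-1→16; -2=+1→15*
pass> ply 3, O at 15 | -1=-1→14*; -2=-1→13
pass> ply 4, X at 14 | -1=-1→13; -2=+1→12*
pass> ply 5, O at 12 | -1=-1→11*; -2=-1→10
pass> ply 6, X at 11 | -1=-1→10; -2=+1→9*
pass> ply 7, O at 9 | -1=-1→8*; -2=-1→7
pass> ply 8, X at 8 | -1=-1→7; -2=+1→6*
pass> ply 9, O at 6 | -1=-1→5*; -2=-1→4
pass> ply 10, X at 5 | -1=-1→4; -2=+1→3*
pass> ply 11, O at 3 | -1=-1→2*; -2=-1→1
pass> ply 12, X at 2 | -1=-1→1; -2=+1→0*
pass> ply 13: 0 is terminal -1 (O); from 18 depth 18
for X: play -1, pass +1

zugzwang(18, X) = True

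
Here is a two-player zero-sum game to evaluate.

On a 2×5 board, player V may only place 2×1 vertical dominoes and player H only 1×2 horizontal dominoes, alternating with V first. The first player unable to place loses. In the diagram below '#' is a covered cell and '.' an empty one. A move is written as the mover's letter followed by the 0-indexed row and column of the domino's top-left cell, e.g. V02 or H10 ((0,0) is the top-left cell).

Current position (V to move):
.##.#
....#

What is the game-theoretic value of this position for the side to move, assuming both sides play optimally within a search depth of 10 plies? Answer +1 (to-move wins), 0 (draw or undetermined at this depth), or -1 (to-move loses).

[.##.#/....#] V move#1: V00:-1/###.#/#...#*, V03:-1/.####/...##
[###.#/#...#] H move#2: H11:-1/###.#/###.#, H12:+1/###.#/#.###*
[###.#/#.###] end (terminal -1, V#3); searched .##.#/....# to 10

value(.##.#/....#, V) = -1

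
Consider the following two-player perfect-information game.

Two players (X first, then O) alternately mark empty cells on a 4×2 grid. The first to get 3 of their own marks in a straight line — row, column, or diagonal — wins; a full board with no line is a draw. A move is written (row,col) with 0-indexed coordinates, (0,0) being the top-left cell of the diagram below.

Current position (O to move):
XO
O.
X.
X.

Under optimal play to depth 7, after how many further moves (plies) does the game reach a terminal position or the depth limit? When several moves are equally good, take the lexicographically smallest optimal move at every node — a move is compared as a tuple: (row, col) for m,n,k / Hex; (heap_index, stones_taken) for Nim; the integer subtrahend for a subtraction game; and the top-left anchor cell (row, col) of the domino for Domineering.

ply 1, O at XO/O./X./X. | (1,1)=+0→XO/OO/X./X.*; (2,1)=+0→XO/O./XO/X.; (3,1)=+0→XO/O./X./XO
ply 2, X at XO/OO/X./X. | (2,1)=+0→XO/OO/XX/X.*; (3,1)=-1→XO/OO/X./XX
ply 3, O at XO/OO/XX/X. | (3,1)=+0→XO/OO/XX/XO*
ply 4: XO/OO/XX/XO is terminal +0 (X); from XO/O./X./X. depth 7

PV length from [XO/O./X./X.]: 3 plies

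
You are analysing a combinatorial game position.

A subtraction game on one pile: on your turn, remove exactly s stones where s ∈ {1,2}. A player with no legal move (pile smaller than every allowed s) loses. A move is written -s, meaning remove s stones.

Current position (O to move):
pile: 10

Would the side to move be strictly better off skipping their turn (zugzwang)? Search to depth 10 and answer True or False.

zugzwang(10, O) = False

p1 O@[10]: -1[9]+1* -2[8]-1
p2 X@[9]: -1[8]-1* -2[7]-1
p3 O@[8]: -1[7]-1 -2[6]+1*
p4 X@[6]: -1[5]-1* -2[4]-1
p5 O@[5]: -1[4]-1 -2[3]+1*
p6 X@[3]: -1[2]-1* -2[1]-1
p7 O@[2]: -1[1]-1 -2[0]+1*
p8 X@[0] terminal -1; root [10] d10
if O skipped the turn, X would face:
~ p1 X@[10]: -1[9]+1* -2[8]-1
~ p2 O@[9]: -1[8]-1* -2[7]-1
~ p3 X@[8]: -1[7]-1 -2[6]+1*
~ p4 O@[6]: -1[5]-1* -2[4]-1
~ p5 X@[5]: -1[4]-1 -2[3]+1*
~ p6 O@[3]: -1[2]-1* -2[1]-1
~ p7 X@[2]: -1[1]-1 -2[0]+1*
~ p8 O@[0] terminal -1; root [10] d10
compare (O): move=+1 vs pass=-1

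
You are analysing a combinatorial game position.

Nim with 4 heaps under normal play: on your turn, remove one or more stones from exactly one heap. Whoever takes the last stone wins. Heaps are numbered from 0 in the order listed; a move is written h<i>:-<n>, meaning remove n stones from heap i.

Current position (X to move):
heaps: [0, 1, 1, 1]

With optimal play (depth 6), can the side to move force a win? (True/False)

X winning at [(0,1,1,1)]: True

[(0,1,1,1)] X move#1: h1:-1:+1/(0,0,1,1)*, h2:-1:+1/(0,1,0,1), h3:-1:+1/(0,1,1,0)
[(0,0,1,1)] O move#2: h2:-1:-1/(0,0,0,1)*, h3:-1:-1/(0,0,1,0)
[(0,0,0,1)] X move#3: h3:-1:+1/(0,0,0,0)*
[(0,0,0,0)] end (terminal -1, O#4); searched (0,1,1,1) to 6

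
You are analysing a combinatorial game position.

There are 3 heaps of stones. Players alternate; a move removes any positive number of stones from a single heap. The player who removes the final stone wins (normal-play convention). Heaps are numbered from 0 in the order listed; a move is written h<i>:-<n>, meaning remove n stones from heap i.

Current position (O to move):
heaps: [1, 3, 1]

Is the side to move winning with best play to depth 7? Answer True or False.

O winning at [(1,3,1)]: True

p1 O@[(1,3,1)]: h0:-1[(0,3,1)]-1 h1:-1[(1,2,1)]-1 h1:-2[(1,1,1)]-1 h1:-3[(1,0,1)]+1* h2:-1[(1,3,0)]-1
p2 X@[(1,0,1)]: h0:-1[(0,0,1)]-1* h2:-1[(1,0,0)]-1
p3 O@[(0,0,1)]: h2:-1[(0,0,0)]+1*
p4 X@[(0,0,0)] terminal -1; root [(1,3,1)] d7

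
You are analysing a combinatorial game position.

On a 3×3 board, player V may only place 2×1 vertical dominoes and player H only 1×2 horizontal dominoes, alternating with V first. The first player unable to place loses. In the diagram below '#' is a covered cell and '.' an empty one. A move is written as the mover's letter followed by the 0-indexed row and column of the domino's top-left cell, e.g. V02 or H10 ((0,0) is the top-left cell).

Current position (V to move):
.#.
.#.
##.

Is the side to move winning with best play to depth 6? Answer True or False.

V winning at [.#./.#./##.]: True

p1 V@[.#./.#./##.]: V00[##./##./##.]+1* V02[.##/.##/##.]+1 V12[.#./.##/###]+1
p2 H@[##./##./##.] terminal -1; root [.#./.#./##.] d6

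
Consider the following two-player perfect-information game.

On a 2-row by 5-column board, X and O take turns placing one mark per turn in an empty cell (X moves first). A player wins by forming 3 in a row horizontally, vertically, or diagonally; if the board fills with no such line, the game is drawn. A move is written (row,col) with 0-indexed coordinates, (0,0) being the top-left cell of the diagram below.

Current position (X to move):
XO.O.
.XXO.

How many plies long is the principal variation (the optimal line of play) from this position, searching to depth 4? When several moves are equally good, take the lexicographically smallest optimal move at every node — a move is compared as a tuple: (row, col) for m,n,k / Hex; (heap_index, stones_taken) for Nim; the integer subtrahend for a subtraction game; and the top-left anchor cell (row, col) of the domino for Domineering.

ply 1, X at XO.O./.XXO. | (0,2)=+0→XOXO./.XXO.; (0,4)=-1→XO.OX/.XXO.; (1,0)=+1→XO.O./XXXO.*; (1,4)=-1→XO.O./.XXOX
ply 2: XO.O./XXXO. is terminal -1 (O); from XO.O./.XXO. depth 4

PV length from [XO.O./.XXO.]: 1 ply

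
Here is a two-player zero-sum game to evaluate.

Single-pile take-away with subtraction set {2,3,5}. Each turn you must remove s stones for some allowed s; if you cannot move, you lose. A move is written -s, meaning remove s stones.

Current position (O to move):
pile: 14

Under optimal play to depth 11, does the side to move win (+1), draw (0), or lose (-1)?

value(14, O) = -1

[14] O move#1: -2:-1/12*, -3:-1/11, -5:-1/9
[12] X move#2: -2:-1/10, -3:-1/9, -5:+1/7*
[7] O move#3: -2:-1/5*, -3:-1/4, -5:-1/2
[5] X move#4: -2:-1/3, -3:-1/2, -5:+1/0*
[0] end (terminal -1, O#5); searched 14 to 11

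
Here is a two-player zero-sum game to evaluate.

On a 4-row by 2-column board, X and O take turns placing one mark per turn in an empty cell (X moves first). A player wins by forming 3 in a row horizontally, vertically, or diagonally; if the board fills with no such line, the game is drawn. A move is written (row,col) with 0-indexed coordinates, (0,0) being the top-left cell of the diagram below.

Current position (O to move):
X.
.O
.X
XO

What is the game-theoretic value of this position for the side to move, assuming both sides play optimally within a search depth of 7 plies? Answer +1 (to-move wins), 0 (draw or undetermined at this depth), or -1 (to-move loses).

p1 O@[X./.O/.X/XO]: (0,1)[XO/.O/.X/XO]+0* (1,0)[X./OO/.X/XO]+0 (2,0)[X./.O/OX/XO]+0
p2 X@[XO/.O/.X/XO]: (1,0)[XO/XO/.X/XO]+0* (2,0)[XO/.O/XX/XO]+0
p3 O@[XO/XO/.X/XO]: (2,0)[XO/XO/OX/XO]+0*
p4 X@[XO/XO/OX/XO] terminal +0; root [X./.O/.X/XO] d7

value(X./.O/.X/XO, O) = 0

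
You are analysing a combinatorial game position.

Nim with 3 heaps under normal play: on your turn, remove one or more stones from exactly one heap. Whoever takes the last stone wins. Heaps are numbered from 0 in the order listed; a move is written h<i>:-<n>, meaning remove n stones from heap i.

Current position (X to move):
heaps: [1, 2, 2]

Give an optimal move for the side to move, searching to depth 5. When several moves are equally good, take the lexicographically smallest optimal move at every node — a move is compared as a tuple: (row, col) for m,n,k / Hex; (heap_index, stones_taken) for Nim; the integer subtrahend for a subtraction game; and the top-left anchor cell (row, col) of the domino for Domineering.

X's best at [(1,2,2)]: h0:-1

[(1,2,2)] X move#1: h0:-1:+1/(0,2,2)*, h1:-1:-1/(1,1,2), h1:-2:-1/(1,0,2), h2:-1:-1/(1,2,1), h2:-2:-1/(1,2,0)
[(0,2,2)] O move#2: h1:-1:-1/(0,1,2)*, h1:-2:-1/(0,0,2), h2:-1:-1/(0,2,1), h2:-2:-1/(0,2,0)
[(0,1,2)] X move#3: h1:-1:-1/(0,0,2), h2:-1:+1/(0,1,1)*, h2:-2:-1/(0,1,0)
[(0,1,1)] O move#4: h1:-1:-1/(0,0,1)*, h2:-1:-1/(0,1,0)
[(0,0,1)] X move#5: h2:-1:+1/(0,0,0)*
[(0,0,0)] end (terminal -1, O#6); searched (1,2,2) to 5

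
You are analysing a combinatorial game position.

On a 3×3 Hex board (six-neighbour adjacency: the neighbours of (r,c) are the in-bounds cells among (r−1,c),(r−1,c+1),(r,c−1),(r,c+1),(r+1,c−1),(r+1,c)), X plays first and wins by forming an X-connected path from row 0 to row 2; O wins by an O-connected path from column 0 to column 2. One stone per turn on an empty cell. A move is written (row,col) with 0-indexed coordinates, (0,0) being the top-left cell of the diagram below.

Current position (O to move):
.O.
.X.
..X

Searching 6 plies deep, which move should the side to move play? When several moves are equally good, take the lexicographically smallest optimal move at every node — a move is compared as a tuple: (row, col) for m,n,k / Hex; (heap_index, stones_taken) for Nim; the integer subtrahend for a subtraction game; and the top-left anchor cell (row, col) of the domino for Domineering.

O's best at [.O./.X./..X]: (0,2)

ply 1, O at .O./.X./..X | (0,0)=-1→OO./.X./..X; (0,2)=+1→.OO/.X./..X*; (1,0)=-1→.O./OX./..X; (1,2)=-1→.O./.XO/..X; (2,0)=-1→.O./.X./O.X; (2,1)=-1→.O./.X./.OX
ply 2, X at .OO/.X./..X | (0,0)=-1→XOO/.X./..X*; (1,0)=-1→.OO/XX./..X; (1,2)=-1→.OO/.XX/..X; (2,0)=-1→.OO/.X./X.X; (2,1)=-1→.OO/.X./.XX
ply 3, O at XOO/.X./..X | (1,0)=+1→XOO/OX./..X*; (1,2)=-1→XOO/.XO/..X; (2,0)=-1→XOO/.X./O.X; (2,1)=-1→XOO/.X./.OX
ply 4: XOO/OX./..X is terminal -1 (X); from .O./.X./..X depth 6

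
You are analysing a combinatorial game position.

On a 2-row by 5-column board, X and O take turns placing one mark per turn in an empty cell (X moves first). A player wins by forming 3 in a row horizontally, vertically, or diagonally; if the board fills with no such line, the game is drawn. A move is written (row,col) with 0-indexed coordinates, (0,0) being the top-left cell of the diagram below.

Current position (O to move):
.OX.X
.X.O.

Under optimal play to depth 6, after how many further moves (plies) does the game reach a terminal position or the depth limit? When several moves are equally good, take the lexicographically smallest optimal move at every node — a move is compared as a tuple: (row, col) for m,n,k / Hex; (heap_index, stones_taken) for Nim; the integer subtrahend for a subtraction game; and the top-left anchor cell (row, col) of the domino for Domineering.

[.OX.X/.X.O.] O move#1: (0,0):-1/OOX.X/.X.O., (0,3):+0/.OXOX/.X.O.*, (1,0):-1/.OX.X/OX.O., (1,2):-1/.OX.X/.XOO., (1,4):-1/.OX.X/.X.OO
[.OXOX/.X.O.] X move#2: (0,0):+0/XOXOX/.X.O.*, (1,0):+0/.OXOX/XX.O., (1,2):+0/.OXOX/.XXO., (1,4):+0/.OXOX/.X.OX
[XOXOX/.X.O.] O move#3: (1,0):+0/XOXOX/OX.O.*, (1,2):+0/XOXOX/.XOO., (1,4):+0/XOXOX/.X.OO
[XOXOX/OX.O.] X move#4: (1,2):+0/XOXOX/OXXO.*, (1,4):+0/XOXOX/OX.OX
[XOXOX/OXXO.] O move#5: (1,4):+0/XOXOX/OXXOO*
[XOXOX/OXXOO] end (terminal +0, X#6); searched .OX.X/.X.O. to 6

PV length from [.OX.X/.X.O.]: 5 plies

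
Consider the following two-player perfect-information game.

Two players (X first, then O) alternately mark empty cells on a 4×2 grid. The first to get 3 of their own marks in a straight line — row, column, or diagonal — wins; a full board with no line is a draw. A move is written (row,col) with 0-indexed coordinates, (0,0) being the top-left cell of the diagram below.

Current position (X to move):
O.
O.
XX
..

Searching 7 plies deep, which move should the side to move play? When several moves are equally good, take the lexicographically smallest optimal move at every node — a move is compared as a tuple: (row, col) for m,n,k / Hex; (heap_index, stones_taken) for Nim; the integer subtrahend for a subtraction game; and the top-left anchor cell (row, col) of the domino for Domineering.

X's best at [O./O./XX/..]: (1,1)

[O./O./XX/..] X move#1: (0,1):+0/OX/O./XX/.., (1,1):+1/O./OX/XX/..*, (3,0):+0/O./O./XX/X., (3,1):+0/O./O./XX/.X
[O./OX/XX/..] O move#2: (0,1):-1/OO/OX/XX/..*, (3,0):-1/O./OX/XX/O., (3,1):-1/O./OX/XX/.O
[OO/OX/XX/..] X move#3: (3,0):+0/OO/OX/XX/X., (3,1):+1/OO/OX/XX/.X*
[OO/OX/XX/.X] end (terminal -1, O#4); searched O./O./XX/.. to 7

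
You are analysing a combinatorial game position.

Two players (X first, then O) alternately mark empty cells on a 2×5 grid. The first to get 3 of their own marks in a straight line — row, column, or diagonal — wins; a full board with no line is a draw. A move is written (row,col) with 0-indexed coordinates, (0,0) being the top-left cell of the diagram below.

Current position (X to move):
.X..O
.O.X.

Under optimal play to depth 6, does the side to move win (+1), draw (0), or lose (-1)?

p1 X@[.X..O/.O.X.]: (0,0)[XX..O/.O.X.]+0 (0,2)[.XX.O/.O.X.]+1* (0,3)[.X.XO/.O.X.]+0 (1,0)[.X..O/XO.X.]+0 (1,2)[.X..O/.OXX.]+1 (1,4)[.X..O/.O.XX]+0
p2 O@[.XX.O/.O.X.]: (0,0)[OXX.O/.O.X.]-1* (0,3)[.XXOO/.O.X.]-1 (1,0)[.XX.O/OO.X.]-1 (1,2)[.XX.O/.OOX.]-1 (1,4)[.XX.O/.O.XO]-1
p3 X@[OXX.O/.O.X.]: (0,3)[OXXXO/.O.X.]+1* (1,0)[OXX.O/XO.X.]+0 (1,2)[OXX.O/.OXX.]+1 (1,4)[OXX.O/.O.XX]+1
p4 O@[OXXXO/.O.X.] terminal -1; root [.X..O/.O.X.] d6

value(.X..O/.O.X., X) = +1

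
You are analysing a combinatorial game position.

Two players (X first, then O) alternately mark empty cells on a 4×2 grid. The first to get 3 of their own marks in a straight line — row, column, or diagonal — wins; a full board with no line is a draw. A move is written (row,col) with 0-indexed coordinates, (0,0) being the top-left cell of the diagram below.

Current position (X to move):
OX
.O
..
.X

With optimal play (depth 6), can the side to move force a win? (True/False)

ply 1, X at OX/.O/../.X | (1,0)=+0→OX/XO/../.X*; (2,0)=+0→OX/.O/X./.X; (2,1)=+0→OX/.O/.X/.X; (3,0)=+0→OX/.O/../XX
ply 2, O at OX/XO/../.X | (2,0)=+0→OX/XO/O./.X*; (2,1)=+0→OX/XO/.O/.X; (3,0)=+0→OX/XO/../OX
ply 3, X at OX/XO/O./.X | (2,1)=+0→OX/XO/OX/.X*; (3,0)=+0→OX/XO/O./XX
ply 4, O at OX/XO/OX/.X | (3,0)=+0→OX/XO/OX/OX*
ply 5: OX/XO/OX/OX is terminal +0 (X); from OX/.O/../.X depth 6

X winning at [OX/.O/../.X]: False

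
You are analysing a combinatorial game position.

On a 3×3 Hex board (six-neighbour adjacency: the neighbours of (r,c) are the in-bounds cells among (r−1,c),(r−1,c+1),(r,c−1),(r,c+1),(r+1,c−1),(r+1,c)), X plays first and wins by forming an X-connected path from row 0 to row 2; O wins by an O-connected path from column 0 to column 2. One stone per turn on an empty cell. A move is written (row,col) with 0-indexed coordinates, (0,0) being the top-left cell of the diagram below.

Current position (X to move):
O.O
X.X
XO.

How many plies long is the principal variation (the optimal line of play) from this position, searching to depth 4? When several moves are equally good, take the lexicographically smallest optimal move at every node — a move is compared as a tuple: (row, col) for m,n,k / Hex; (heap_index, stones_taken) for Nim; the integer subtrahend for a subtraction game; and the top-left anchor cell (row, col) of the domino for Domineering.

PV length from [O.O/X.X/XO.]: 1 ply

p1 X@[O.O/X.X/XO.]: (0,1)[OXO/X.X/XO.]+1* (1,1)[O.O/XXX/XO.]-1 (2,2)[O.O/X.X/XOX]-1
p2 O@[OXO/X.X/XO.] terminal -1; root [O.O/X.X/XO.] d4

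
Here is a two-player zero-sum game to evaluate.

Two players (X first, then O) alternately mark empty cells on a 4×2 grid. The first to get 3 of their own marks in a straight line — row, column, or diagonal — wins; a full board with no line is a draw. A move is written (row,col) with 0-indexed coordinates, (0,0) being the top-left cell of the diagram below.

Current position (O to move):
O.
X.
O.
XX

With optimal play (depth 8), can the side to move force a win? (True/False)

ply 1, O at O./X./O./XX | (0,1)=+0→OO/X./O./XX*; (1,1)=+0→O./XO/O./XX; (2,1)=+0→O./X./OO/XX
ply 2, X at OO/X./O./XX | (1,1)=+0→OO/XX/O./XX*; (2,1)=+0→OO/X./OX/XX
ply 3, O at OO/XX/O./XX | (2,1)=+0→OO/XX/OO/XX*
ply 4: OO/XX/OO/XX is terminal +0 (X); from O./X./O./XX depth 8

O winning at [O./X./O./XX]: False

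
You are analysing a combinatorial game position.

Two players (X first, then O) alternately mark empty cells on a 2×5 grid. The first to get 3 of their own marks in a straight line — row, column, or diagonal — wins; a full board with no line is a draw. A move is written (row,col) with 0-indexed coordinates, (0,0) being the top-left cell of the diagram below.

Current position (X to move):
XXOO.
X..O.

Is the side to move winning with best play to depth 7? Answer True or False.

[XXOO./X..O.] X move#1: (0,4):-1/XXOOX/X..O.*, (1,1):-1/XXOO./XX.O., (1,2):-1/XXOO./X.XO., (1,4):-1/XXOO./X..OX
[XXOOX/X..O.] O move#2: (1,1):+0/XXOOX/XO.O., (1,2):+1/XXOOX/X.OO.*, (1,4):+0/XXOOX/X..OO
[XXOOX/X.OO.] X move#3: (1,1):-1/XXOOX/XXOO.*, (1,4):-1/XXOOX/X.OOX
[XXOOX/XXOO.] O move#4: (1,4):+1/XXOOX/XXOOO*
[XXOOX/XXOOO] end (terminal -1, X#5); searched XXOO./X..O. to 7

X winning at [XXOO./X..O.]: False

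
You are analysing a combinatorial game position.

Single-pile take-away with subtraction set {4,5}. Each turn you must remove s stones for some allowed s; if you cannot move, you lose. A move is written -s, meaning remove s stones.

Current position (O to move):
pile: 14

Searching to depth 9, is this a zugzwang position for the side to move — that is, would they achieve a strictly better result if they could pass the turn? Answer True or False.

zugzwang(14, O) = False

p1 O@[14]: -4[10]+1* -5[9]+1
p2 X@[10]: -4[6]-1* -5[5]-1
p3 O@[6]: -4[2]+1* -5[1]+1
p4 X@[2] terminal -1; root [14] d9
suppose O passes — search the same position with X to move:
pass> p1 X@[14]: -4[10]+1* -5[9]+1
pass> p2 O@[10]: -4[6]-1* -5[5]-1
pass> p3 X@[6]: -4[2]+1* -5[1]+1
pass> p4 O@[2] terminal -1; root [14] d9
for O: play +1, pass -1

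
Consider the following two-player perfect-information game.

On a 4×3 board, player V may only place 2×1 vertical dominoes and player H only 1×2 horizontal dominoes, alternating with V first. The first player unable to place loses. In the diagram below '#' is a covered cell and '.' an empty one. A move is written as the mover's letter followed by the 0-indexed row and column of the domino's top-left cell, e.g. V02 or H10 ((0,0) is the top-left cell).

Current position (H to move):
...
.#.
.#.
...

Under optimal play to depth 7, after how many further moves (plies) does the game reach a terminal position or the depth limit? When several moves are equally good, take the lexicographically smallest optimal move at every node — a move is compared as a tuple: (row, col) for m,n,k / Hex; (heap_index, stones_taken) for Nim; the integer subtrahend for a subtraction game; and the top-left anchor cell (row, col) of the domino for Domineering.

PV length from [.../.#./.#./...]: 4 plies

[.../.#./.#./...] H move#1: H00:-1/##./.#./.#./...*, H01:-1/.##/.#./.#./..., H30:-1/.../.#./.#./##., H31:-1/.../.#./.#./.##
[##./.#./.#./...] V move#2: V02:+1/###/.##/.#./...*, V10:+1/##./##./##./..., V12:+1/##./.##/.##/..., V20:+1/##./.#./##./#.., V22:+1/##./.#./.##/..#
[###/.##/.#./...] H move#3: H30:-1/###/.##/.#./##.*, H31:-1/###/.##/.#./.##
[###/.##/.#./##.] V move#4: V10:+1/###/###/##./##.*, V22:+1/###/.##/.##/###
[###/###/##./##.] end (terminal -1, H#5); searched .../.#./.#./... to 7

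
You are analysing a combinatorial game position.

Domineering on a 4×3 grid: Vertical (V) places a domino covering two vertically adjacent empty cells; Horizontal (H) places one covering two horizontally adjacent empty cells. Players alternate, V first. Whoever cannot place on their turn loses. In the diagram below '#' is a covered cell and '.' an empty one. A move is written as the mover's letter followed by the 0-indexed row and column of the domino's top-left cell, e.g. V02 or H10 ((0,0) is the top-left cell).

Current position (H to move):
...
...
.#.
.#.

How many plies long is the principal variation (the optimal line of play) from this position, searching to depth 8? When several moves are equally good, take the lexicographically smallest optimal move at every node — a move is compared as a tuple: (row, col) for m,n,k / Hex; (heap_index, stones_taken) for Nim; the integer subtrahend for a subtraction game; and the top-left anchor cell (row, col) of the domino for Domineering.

[.../.../.#./.#.] H move#1: H00:-1/##./.../.#./.#.*, H01:-1/.##/.../.#./.#., H10:-1/.../##./.#./.#., H11:-1/.../.##/.#./.#.
[##./.../.#./.#.] V move#2: V02:+1/###/..#/.#./.#.*, V10:+1/##./#../##./.#., V12:+1/##./..#/.##/.#., V20:+1/##./.../##./##., V22:+1/##./.../.##/.##
[###/..#/.#./.#.] H move#3: H10:-1/###/###/.#./.#.*
[###/###/.#./.#.] V move#4: V20:+1/###/###/##./##.*, V22:+1/###/###/.##/.##
[###/###/##./##.] end (terminal -1, H#5); searched .../.../.#./.#. to 8

PV length from [.../.../.#./.#.]: 4 plies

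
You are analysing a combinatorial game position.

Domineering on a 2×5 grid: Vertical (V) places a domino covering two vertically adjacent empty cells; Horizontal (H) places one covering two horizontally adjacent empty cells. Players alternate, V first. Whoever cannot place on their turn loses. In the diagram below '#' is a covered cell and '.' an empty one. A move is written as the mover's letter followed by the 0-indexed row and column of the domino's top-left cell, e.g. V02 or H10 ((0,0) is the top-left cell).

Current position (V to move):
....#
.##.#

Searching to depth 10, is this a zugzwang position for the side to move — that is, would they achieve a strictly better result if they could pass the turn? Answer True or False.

zugzwang(....#/.##.#, V) = True

[....#/.##.#] V move#1: V00:-1/#...#/###.#*, V03:-1/...##/.####
[#...#/###.#] H move#2: H01:-1/###.#/###.#, H02:+1/#.###/###.#*
[#.###/###.#] end (terminal -1, V#3); searched ....#/.##.# to 10
if V skipped the turn, H would face:
~ [....#/.##.#] H move#1: H00:-1/##..#/.##.#*, H01:-1/.##.#/.##.#, H02:-1/..###/.##.#
~ [##..#/.##.#] V move#2: V03:+1/##.##/.####*
~ [##.##/.####] end (terminal -1, H#3); searched ....#/.##.# to 10
compare (V): move=-1 vs pass=+1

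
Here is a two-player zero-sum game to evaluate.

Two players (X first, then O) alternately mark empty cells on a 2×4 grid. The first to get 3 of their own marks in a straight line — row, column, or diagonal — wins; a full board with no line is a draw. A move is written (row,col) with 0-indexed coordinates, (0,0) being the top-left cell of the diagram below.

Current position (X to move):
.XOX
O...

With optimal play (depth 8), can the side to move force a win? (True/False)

X winning at [.XOX/O...]: False

p1 X@[.XOX/O...]: (0,0)[XXOX/O...]+0* (1,1)[.XOX/OX..]+0 (1,2)[.XOX/O.X.]+0 (1,3)[.XOX/O..X]+0
p2 O@[XXOX/O...]: (1,1)[XXOX/OO..]+0* (1,2)[XXOX/O.O.]+0 (1,3)[XXOX/O..O]+0
p3 X@[XXOX/OO..]: (1,2)[XXOX/OOX.]+0* (1,3)[XXOX/OO.X]-1
p4 O@[XXOX/OOX.]: (1,3)[XXOX/OOXO]+0*
p5 X@[XXOX/OOXO] terminal +0; root [.XOX/O...] d8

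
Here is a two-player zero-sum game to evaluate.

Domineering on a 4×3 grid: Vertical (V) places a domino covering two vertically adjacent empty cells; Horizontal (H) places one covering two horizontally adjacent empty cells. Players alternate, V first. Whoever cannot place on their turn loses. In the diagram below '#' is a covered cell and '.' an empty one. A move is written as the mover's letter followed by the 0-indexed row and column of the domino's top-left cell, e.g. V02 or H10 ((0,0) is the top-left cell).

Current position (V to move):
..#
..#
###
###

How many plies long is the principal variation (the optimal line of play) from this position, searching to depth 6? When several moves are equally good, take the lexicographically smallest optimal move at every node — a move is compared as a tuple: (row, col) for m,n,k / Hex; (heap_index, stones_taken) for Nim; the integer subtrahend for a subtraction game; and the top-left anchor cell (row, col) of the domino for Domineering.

PV length from [..#/..#/###/###]: 1 ply

ply 1, V at ..#/..#/###/### | V00=+1→#.#/#.#/###/###*; V01=+1→.##/.##/###/###
ply 2: #.#/#.#/###/### is terminal -1 (H); from ..#/..#/###/### depth 6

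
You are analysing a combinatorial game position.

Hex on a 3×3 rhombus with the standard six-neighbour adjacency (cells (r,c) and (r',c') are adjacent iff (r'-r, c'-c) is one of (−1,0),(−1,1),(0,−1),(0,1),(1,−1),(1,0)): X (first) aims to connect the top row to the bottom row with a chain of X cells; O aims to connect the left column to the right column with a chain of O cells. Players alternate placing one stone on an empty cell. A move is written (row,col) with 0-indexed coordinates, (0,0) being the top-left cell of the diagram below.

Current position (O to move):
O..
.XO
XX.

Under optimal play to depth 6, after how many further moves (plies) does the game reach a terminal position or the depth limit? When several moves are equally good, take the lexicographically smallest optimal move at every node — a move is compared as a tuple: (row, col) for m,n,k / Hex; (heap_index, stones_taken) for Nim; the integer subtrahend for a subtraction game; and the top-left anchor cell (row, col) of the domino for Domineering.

ply 1, O at O../.XO/XX. | (0,1)=-1→OO./.XO/XX.*; (0,2)=-1→O.O/.XO/XX.; (1,0)=-1→O../OXO/XX.; (2,2)=-1→O../.XO/XXO
ply 2, X at OO./.XO/XX. | (0,2)=+1→OOX/.XO/XX.*; (1,0)=-1→OO./XXO/XX.; (2,2)=-1→OO./.XO/XXX
ply 3: OOX/.XO/XX. is terminal -1 (O); from O../.XO/XX. depth 6

PV length from [O../.XO/XX.]: 2 plies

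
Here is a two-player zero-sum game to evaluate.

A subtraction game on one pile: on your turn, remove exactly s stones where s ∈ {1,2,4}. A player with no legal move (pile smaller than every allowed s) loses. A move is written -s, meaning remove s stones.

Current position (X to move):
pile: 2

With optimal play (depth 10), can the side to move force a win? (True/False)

X winning at [2]: True

p1 X@[2]: -1[1]-1 -2[0]+1*
p2 O@[0] terminal -1; root [2] d10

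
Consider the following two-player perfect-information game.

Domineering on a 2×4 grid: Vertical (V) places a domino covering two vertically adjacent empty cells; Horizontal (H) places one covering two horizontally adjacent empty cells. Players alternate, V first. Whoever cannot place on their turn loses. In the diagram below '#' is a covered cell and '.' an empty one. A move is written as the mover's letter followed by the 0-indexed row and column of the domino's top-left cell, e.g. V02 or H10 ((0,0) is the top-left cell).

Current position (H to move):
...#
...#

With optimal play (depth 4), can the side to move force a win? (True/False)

H winning at [...#/...#]: True

ply 1, H at ...#/...# | H00=+1→##.#/...#*; H01=+1→.###/...#; H10=+1→...#/##.#; H11=+1→...#/.###
ply 2, V at ##.#/...# | V02=-1→####/..##*
ply 3, H at ####/..## | H10=+1→####/####*
ply 4: ####/#### is terminal -1 (V); from ...#/...# depth 4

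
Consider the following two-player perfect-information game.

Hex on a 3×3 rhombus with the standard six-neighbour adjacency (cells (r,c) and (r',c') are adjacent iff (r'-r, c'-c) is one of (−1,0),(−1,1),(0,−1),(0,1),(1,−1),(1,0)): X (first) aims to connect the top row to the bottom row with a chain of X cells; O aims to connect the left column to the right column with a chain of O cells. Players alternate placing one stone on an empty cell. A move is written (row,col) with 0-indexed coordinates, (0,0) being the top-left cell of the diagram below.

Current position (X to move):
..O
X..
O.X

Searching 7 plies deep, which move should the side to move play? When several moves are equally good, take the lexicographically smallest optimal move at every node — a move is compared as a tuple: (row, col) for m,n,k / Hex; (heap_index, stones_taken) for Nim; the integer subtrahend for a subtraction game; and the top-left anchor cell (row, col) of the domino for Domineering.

[..O/X../O.X] X move#1: (0,0):-1/X.O/X../O.X, (0,1):-1/.XO/X../O.X, (1,1):+1/..O/XX./O.X*, (1,2):-1/..O/X.X/O.X, (2,1):-1/..O/X../OXX
[..O/XX./O.X] O move#2: (0,0):-1/O.O/XX./O.X*, (0,1):-1/.OO/XX./O.X, (1,2):-1/..O/XXO/O.X, (2,1):-1/..O/XX./OOX
[O.O/XX./O.X] X move#3: (0,1):+1/OXO/XX./O.X*, (1,2):-1/O.O/XXX/O.X, (2,1):-1/O.O/XX./OXX
[OXO/XX./O.X] O move#4: (1,2):-1/OXO/XXO/O.X*, (2,1):-1/OXO/XX./OOX
[OXO/XXO/O.X] X move#5: (2,1):+1/OXO/XXO/OXX*
[OXO/XXO/OXX] end (terminal -1, O#6); searched ..O/X../O.X to 7

X's best at [..O/X../O.X]: (1,1)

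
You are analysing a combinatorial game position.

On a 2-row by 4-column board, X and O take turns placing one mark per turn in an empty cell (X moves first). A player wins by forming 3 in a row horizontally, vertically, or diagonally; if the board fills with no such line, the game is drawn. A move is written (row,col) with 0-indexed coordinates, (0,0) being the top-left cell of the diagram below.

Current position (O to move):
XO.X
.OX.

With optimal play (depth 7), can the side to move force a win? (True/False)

O winning at [XO.X/.OX.]: False

[XO.X/.OX.] O move#1: (0,2):+0/XOOX/.OX.*, (1,0):+0/XO.X/OOX., (1,3):+0/XO.X/.OXO
[XOOX/.OX.] X move#2: (1,0):+0/XOOX/XOX.*, (1,3):+0/XOOX/.OXX
[XOOX/XOX.] O move#3: (1,3):+0/XOOX/XOXO*
[XOOX/XOXO] end (terminal +0, X#4); searched XO.X/.OX. to 7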